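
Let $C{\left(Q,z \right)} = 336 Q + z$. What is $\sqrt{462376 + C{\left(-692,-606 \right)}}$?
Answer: $\sqrt{229258} \approx 478.81$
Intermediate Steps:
$C{\left(Q,z \right)} = z + 336 Q$
$\sqrt{462376 + C{\left(-692,-606 \right)}} = \sqrt{462376 + \left(-606 + 336 \left(-692\right)\right)} = \sqrt{462376 - 233118} = \sqrt{229258}$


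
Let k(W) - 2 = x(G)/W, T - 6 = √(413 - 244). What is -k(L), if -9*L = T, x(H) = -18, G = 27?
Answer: -200/19 ≈ -10.526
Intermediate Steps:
T = 19 (T = 6 + √(413 - 244) = 6 + √169 = 6 + 13 = 19)
L = -19/9 (L = -⅑*19 = -19/9 ≈ -2.1111)
k(W) = 2 - 18/W
-k(L) = -(2 - 18/(-19/9)) = -(2 - 18*(-9/19)) = -(2 + 162/19) = -1*200/19 = -200/19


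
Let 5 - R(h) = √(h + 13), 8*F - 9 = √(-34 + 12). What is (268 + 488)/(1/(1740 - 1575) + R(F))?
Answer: 498960/(3304 - 165*√2*√(113 + I*√22)) ≈ 603.93 + 37.77*I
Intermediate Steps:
F = 9/8 + I*√22/8 (F = 9/8 + √(-34 + 12)/8 = 9/8 + √(-22)/8 = 9/8 + (I*√22)/8 = 9/8 + I*√22/8 ≈ 1.125 + 0.5863*I)
R(h) = 5 - √(13 + h) (R(h) = 5 - √(h + 13) = 5 - √(13 + h))
(268 + 488)/(1/(1740 - 1575) + R(F)) = (268 + 488)/(1/(1740 - 1575) + (5 - √(13 + (9/8 + I*√22/8)))) = 756/(1/165 + (5 - √(113/8 + I*√22/8))) = 756/(826/165 - √(113/8 + I*√22/8))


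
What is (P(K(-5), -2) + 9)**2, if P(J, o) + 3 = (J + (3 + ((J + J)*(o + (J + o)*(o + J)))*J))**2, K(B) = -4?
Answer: 1396119480625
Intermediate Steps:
P(J, o) = -3 + (3 + J + 2*J**2*(o + (J + o)**2))**2 (P(J, o) = -3 + (J + (3 + ((J + J)*(o + (J + o)*(o + J)))*J))**2 = -3 + (J + (3 + ((2*J)*(o + (J + o)*(J + o)))*J))**2 = -3 + (J + (3 + ((2*J)*(o + (J + o)**2))*J))**2 = -3 + (J + (3 + (2*J*(o + (J + o)**2))*J))**2 = -3 + (J + (3 + 2*J**2*(o + (J + o)**2)))**2 = -3 + (3 + J + 2*J**2*(o + (J + o)**2))**2)
(P(K(-5), -2) + 9)**2 = ((-3 + (3 - 4 + 2*(-2)*(-4)**2 + 2*(-4)**2*(-4 - 2)**2)**2) + 9)**2 = ((-3 + (3 - 4 + 2*(-2)*16 + 2*16*(-6)**2)**2) + 9)**2 = ((-3 + (3 - 4 - 64 + 2*16*36)**2) + 9)**2 = ((-3 + (3 - 4 - 64 + 1152)**2) + 9)**2 = ((-3 + 1087**2) + 9)**2 = ((-3 + 1181569) + 9)**2 = (1181566 + 9)**2 = 1181575**2 = 1396119480625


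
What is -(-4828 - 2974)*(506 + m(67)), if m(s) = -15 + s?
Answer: 4353516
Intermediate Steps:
-(-4828 - 2974)*(506 + m(67)) = -(-4828 - 2974)*(506 + (-15 + 67)) = -(-7802)*(506 + 52) = -(-7802)*558 = -1*(-4353516) = 4353516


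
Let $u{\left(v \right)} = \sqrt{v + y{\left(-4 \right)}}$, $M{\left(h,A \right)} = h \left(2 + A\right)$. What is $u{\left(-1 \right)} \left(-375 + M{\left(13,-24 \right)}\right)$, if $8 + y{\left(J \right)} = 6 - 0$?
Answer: $- 661 i \sqrt{3} \approx - 1144.9 i$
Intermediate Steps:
$y{\left(J \right)} = -2$ ($y{\left(J \right)} = -8 + \left(6 - 0\right) = -8 + \left(6 + 0\right) = -8 + 6 = -2$)
$u{\left(v \right)} = \sqrt{-2 + v}$ ($u{\left(v \right)} = \sqrt{v - 2} = \sqrt{-2 + v}$)
$u{\left(-1 \right)} \left(-375 + M{\left(13,-24 \right)}\right) = \sqrt{-2 - 1} \left(-375 + 13 \left(2 - 24\right)\right) = \sqrt{-3} \left(-375 + 13 \left(-22\right)\right) = i \sqrt{3} \left(-375 - 286\right) = i \sqrt{3} \left(-661\right) = - 661 i \sqrt{3}$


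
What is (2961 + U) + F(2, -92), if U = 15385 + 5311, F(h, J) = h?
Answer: 23659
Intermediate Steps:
U = 20696
(2961 + U) + F(2, -92) = (2961 + 20696) + 2 = 23657 + 2 = 23659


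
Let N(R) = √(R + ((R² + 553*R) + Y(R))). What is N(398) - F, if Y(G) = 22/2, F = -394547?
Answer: 394547 + √378907 ≈ 3.9516e+5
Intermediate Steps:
Y(G) = 11 (Y(G) = 22*(½) = 11)
N(R) = √(11 + R² + 554*R) (N(R) = √(R + ((R² + 553*R) + 11)) = √(R + (11 + R² + 553*R)) = √(11 + R² + 554*R))
N(398) - F = √(11 + 398² + 554*398) - 1*(-394547) = √(11 + 158404 + 220492) + 394547 = √378907 + 394547 = 394547 + √378907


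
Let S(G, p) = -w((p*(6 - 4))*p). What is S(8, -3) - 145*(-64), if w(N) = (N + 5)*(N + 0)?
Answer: 8866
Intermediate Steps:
w(N) = N*(5 + N) (w(N) = (5 + N)*N = N*(5 + N))
S(G, p) = -2*p²*(5 + 2*p²) (S(G, p) = -(p*(6 - 4))*p*(5 + (p*(6 - 4))*p) = -(p*2)*p*(5 + (p*2)*p) = -(2*p)*p*(5 + (2*p)*p) = -2*p²*(5 + 2*p²))
S(8, -3) - 145*(-64) = (-3)²*(-10 - 4*(-3)²) - 145*(-64) = 9*(-10 - 4*9) + 9280 = 9*(-10 - 36) + 9280 = 9*(-46) + 9280 = -414 + 9280 = 8866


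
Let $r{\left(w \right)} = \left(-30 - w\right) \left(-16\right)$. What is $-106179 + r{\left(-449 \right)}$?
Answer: $-112883$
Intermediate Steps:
$r{\left(w \right)} = 480 + 16 w$
$-106179 + r{\left(-449 \right)} = -106179 + \left(480 + 16 \left(-449\right)\right) = -106179 + \left(480 - 7184\right) = -106179 - 6704 = -112883$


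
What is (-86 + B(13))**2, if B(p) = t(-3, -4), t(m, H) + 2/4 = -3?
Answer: 32041/4 ≈ 8010.3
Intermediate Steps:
t(m, H) = -7/2 (t(m, H) = -1/2 - 3 = -7/2)
B(p) = -7/2
(-86 + B(13))**2 = (-86 - 7/2)**2 = (-179/2)**2 = 32041/4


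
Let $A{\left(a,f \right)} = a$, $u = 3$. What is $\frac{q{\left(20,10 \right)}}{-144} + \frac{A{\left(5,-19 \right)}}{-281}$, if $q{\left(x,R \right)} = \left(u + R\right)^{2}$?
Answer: $- \frac{48209}{40464} \approx -1.1914$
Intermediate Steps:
$q{\left(x,R \right)} = \left(3 + R\right)^{2}$
$\frac{q{\left(20,10 \right)}}{-144} + \frac{A{\left(5,-19 \right)}}{-281} = \frac{\left(3 + 10\right)^{2}}{-144} + \frac{5}{-281} = 13^{2} \left(- \frac{1}{144}\right) + 5 \left(- \frac{1}{281}\right) = 169 \left(- \frac{1}{144}\right) - \frac{5}{281} = - \frac{169}{144} - \frac{5}{281} = - \frac{48209}{40464}$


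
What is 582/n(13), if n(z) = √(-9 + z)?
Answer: 291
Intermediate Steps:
582/n(13) = 582/(√(-9 + 13)) = 582/(√4) = 582/2 = 582*(½) = 291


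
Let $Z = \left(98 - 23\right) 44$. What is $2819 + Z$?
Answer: $6119$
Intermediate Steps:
$Z = 3300$ ($Z = 75 \cdot 44 = 3300$)
$2819 + Z = 2819 + 3300 = 6119$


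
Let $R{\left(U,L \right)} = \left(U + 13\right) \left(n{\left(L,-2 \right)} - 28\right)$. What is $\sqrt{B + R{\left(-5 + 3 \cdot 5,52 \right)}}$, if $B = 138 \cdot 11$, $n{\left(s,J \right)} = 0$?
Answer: $\sqrt{874} \approx 29.563$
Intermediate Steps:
$R{\left(U,L \right)} = -364 - 28 U$ ($R{\left(U,L \right)} = \left(U + 13\right) \left(0 - 28\right) = \left(13 + U\right) \left(0 - 28\right) = \left(13 + U\right) \left(-28\right) = -364 - 28 U$)
$B = 1518$
$\sqrt{B + R{\left(-5 + 3 \cdot 5,52 \right)}} = \sqrt{1518 - \left(364 + 28 \left(-5 + 3 \cdot 5\right)\right)} = \sqrt{1518 - \left(364 + 28 \left(-5 + 15\right)\right)} = \sqrt{1518 - 644} = \sqrt{874}$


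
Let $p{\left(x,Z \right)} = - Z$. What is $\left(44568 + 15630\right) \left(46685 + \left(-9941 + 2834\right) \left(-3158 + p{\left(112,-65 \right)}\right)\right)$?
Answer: $1326079829928$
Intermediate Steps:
$\left(44568 + 15630\right) \left(46685 + \left(-9941 + 2834\right) \left(-3158 + p{\left(112,-65 \right)}\right)\right) = \left(44568 + 15630\right) \left(46685 + \left(-9941 + 2834\right) \left(-3158 - -65\right)\right) = 60198 \left(46685 - 7107 \left(-3158 + 65\right)\right) = 60198 \left(46685 - -21981951\right) = 60198 \left(46685 + 21981951\right) = 60198 \cdot 22028636 = 1326079829928$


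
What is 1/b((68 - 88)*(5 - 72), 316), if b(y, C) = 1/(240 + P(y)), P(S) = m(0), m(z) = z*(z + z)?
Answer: 240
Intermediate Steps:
m(z) = 2*z² (m(z) = z*(2*z) = 2*z²)
P(S) = 0 (P(S) = 2*0² = 2*0 = 0)
b(y, C) = 1/240 (b(y, C) = 1/(240 + 0) = 1/240)
1/b((68 - 88)*(5 - 72), 316) = 1/(1/240) = 240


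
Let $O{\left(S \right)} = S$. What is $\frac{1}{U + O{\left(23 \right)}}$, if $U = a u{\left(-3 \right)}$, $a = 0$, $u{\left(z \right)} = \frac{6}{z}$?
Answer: $\frac{1}{23} \approx 0.043478$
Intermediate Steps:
$U = 0$ ($U = 0 \frac{6}{-3} = 0 \cdot 6 \left(- \frac{1}{3}\right) = 0 \left(-2\right) = 0$)
$\frac{1}{U + O{\left(23 \right)}} = \frac{1}{0 + 23} = \frac{1}{23}$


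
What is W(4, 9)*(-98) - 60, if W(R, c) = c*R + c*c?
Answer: -11526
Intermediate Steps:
W(R, c) = c**2 + R*c (W(R, c) = R*c + c**2 = c**2 + R*c)
W(4, 9)*(-98) - 60 = (9*(4 + 9))*(-98) - 60 = (9*13)*(-98) - 60 = 117*(-98) - 60 = -11466 - 60 = -11526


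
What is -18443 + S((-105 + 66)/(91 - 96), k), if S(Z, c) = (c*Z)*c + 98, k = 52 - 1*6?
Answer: -9201/5 ≈ -1840.2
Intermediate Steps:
k = 46 (k = 52 - 6 = 46)
S(Z, c) = 98 + Z*c**2 (S(Z, c) = (Z*c)*c + 98 = Z*c**2 + 98 = 98 + Z*c**2)
-18443 + S((-105 + 66)/(91 - 96), k) = -18443 + (98 + ((-105 + 66)/(91 - 96))*46**2) = -18443 + (98 - 39/(-5)*2116) = -18443 + (98 - 39*(-1/5)*2116) = -18443 + (98 + (39/5)*2116) = -18443 + (98 + 82524/5) = -18443 + 83014/5 = -9201/5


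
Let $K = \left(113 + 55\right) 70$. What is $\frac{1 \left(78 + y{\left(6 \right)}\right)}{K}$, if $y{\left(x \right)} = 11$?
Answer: $\frac{89}{11760} \approx 0.007568$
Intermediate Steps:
$K = 11760$ ($K = 168 \cdot 70 = 11760$)
$\frac{1 \left(78 + y{\left(6 \right)}\right)}{K} = \frac{1 \left(78 + 11\right)}{11760} = 1 \cdot 89 \cdot \frac{1}{11760} = 89 \cdot \frac{1}{11760} = \frac{89}{11760}$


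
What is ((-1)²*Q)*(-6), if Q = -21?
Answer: 126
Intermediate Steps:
((-1)²*Q)*(-6) = ((-1)²*(-21))*(-6) = (1*(-21))*(-6) = -21*(-6) = 126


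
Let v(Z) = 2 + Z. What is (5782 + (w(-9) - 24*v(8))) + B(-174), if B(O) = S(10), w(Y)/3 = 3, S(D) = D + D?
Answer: 5571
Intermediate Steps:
S(D) = 2*D
w(Y) = 9 (w(Y) = 3*3 = 9)
B(O) = 20 (B(O) = 2*10 = 20)
(5782 + (w(-9) - 24*v(8))) + B(-174) = (5782 + (9 - 24*(2 + 8))) + 20 = (5782 + (9 - 24*10)) + 20 = (5782 + (9 - 240)) + 20 = (5782 - 231) + 20 = 5551 + 20 = 5571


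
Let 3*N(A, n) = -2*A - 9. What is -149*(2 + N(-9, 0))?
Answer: -745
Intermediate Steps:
N(A, n) = -3 - 2*A/3 (N(A, n) = (-2*A - 9)/3 = (-9 - 2*A)/3 = -3 - 2*A/3)
-149*(2 + N(-9, 0)) = -149*(2 + (-3 - ⅔*(-9))) = -149*(2 + (-3 + 6)) = -149*(2 + 3) = -149*5 = -745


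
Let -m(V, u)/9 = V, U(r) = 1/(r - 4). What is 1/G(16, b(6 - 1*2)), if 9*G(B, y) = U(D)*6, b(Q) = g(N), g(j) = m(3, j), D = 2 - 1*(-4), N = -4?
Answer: 3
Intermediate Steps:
D = 6 (D = 2 + 4 = 6)
U(r) = 1/(-4 + r)
m(V, u) = -9*V
g(j) = -27 (g(j) = -9*3 = -27)
b(Q) = -27
G(B, y) = ⅓ (G(B, y) = (6/(-4 + 6))/9 = (6/2)/9 = ((½)*6)/9 = (⅑)*3 = ⅓)
1/G(16, b(6 - 1*2)) = 1/(⅓) = 3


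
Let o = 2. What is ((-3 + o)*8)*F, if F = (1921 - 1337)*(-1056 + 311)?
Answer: 3480640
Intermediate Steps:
F = -435080 (F = 584*(-745) = -435080)
((-3 + o)*8)*F = ((-3 + 2)*8)*(-435080) = -1*8*(-435080) = -8*(-435080) = 3480640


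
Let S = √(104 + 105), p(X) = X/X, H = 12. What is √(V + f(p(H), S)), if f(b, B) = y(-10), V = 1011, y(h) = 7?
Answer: √1018 ≈ 31.906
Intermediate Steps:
p(X) = 1
S = √209 ≈ 14.457
f(b, B) = 7
√(V + f(p(H), S)) = √(1011 + 7) = √1018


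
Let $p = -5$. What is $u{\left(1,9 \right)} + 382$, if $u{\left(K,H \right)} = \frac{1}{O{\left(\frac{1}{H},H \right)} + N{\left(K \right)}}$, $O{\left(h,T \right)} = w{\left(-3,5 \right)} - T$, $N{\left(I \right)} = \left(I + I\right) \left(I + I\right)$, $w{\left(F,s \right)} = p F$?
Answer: $\frac{3821}{10} \approx 382.1$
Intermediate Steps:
$w{\left(F,s \right)} = - 5 F$
$N{\left(I \right)} = 4 I^{2}$ ($N{\left(I \right)} = 2 I 2 I = 4 I^{2}$)
$O{\left(h,T \right)} = 15 - T$ ($O{\left(h,T \right)} = \left(-5\right) \left(-3\right) - T = 15 - T$)
$u{\left(K,H \right)} = \frac{1}{15 - H + 4 K^{2}}$ ($u{\left(K,H \right)} = \frac{1}{\left(15 - H\right) + 4 K^{2}} = \frac{1}{15 - H + 4 K^{2}}$)
$u{\left(1,9 \right)} + 382 = \frac{1}{15 - 9 + 4 \cdot 1^{2}} + 382 = \frac{1}{15 - 9 + 4 \cdot 1} + 382 = \frac{1}{15 - 9 + 4} + 382 = \frac{1}{10} + 382 = \frac{3821}{10}$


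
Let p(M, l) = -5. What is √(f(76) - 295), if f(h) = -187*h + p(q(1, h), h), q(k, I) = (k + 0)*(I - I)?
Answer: 4*I*√907 ≈ 120.47*I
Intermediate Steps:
q(k, I) = 0 (q(k, I) = k*0 = 0)
f(h) = -5 - 187*h (f(h) = -187*h - 5 = -5 - 187*h)
√(f(76) - 295) = √((-5 - 187*76) - 295) = √((-5 - 14212) - 295) = √(-14217 - 295) = √(-14512) = 4*I*√907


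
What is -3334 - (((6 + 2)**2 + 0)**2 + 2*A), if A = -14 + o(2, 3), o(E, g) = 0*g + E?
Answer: -7406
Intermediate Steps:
o(E, g) = E (o(E, g) = 0 + E = E)
A = -12 (A = -14 + 2 = -12)
-3334 - (((6 + 2)**2 + 0)**2 + 2*A) = -3334 - (((6 + 2)**2 + 0)**2 + 2*(-12)) = -3334 - ((8**2 + 0)**2 - 24) = -3334 - ((64 + 0)**2 - 24) = -3334 - (64**2 - 24) = -3334 - (4096 - 24) = -3334 - 1*4072 = -3334 - 4072 = -7406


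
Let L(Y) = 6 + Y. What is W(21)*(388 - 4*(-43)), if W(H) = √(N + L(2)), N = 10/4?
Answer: 280*√42 ≈ 1814.6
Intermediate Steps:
N = 5/2 (N = 10*(¼) = 5/2 ≈ 2.5000)
W(H) = √42/2 (W(H) = √(5/2 + (6 + 2)) = √(5/2 + 8) = √(21/2) = √42/2)
W(21)*(388 - 4*(-43)) = (√42/2)*(388 - 4*(-43)) = (√42/2)*(388 + 172) = (√42/2)*560 = 280*√42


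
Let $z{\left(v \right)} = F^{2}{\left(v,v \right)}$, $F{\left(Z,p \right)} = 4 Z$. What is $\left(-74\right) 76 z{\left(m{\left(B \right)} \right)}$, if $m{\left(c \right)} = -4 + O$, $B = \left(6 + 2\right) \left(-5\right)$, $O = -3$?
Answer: $-4409216$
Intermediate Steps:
$B = -40$ ($B = 8 \left(-5\right) = -40$)
$m{\left(c \right)} = -7$ ($m{\left(c \right)} = -4 - 3 = -7$)
$z{\left(v \right)} = 16 v^{2}$ ($z{\left(v \right)} = \left(4 v\right)^{2} = 16 v^{2}$)
$\left(-74\right) 76 z{\left(m{\left(B \right)} \right)} = \left(-74\right) 76 \cdot 16 \left(-7\right)^{2} = - 5624 \cdot 16 \cdot 49 = \left(-5624\right) 784 = -4409216$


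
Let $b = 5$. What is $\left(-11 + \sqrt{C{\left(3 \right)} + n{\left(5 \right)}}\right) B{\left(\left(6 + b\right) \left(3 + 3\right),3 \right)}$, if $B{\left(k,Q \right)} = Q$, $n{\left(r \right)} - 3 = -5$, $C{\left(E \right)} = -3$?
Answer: $-33 + 3 i \sqrt{5} \approx -33.0 + 6.7082 i$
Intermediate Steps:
$n{\left(r \right)} = -2$ ($n{\left(r \right)} = 3 - 5 = -2$)
$\left(-11 + \sqrt{C{\left(3 \right)} + n{\left(5 \right)}}\right) B{\left(\left(6 + b\right) \left(3 + 3\right),3 \right)} = \left(-11 + \sqrt{-3 - 2}\right) 3 = \left(-11 + \sqrt{-5}\right) 3 = \left(-11 + i \sqrt{5}\right) 3 = -33 + 3 i \sqrt{5}$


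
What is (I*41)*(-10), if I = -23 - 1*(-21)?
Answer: 820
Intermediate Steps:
I = -2 (I = -23 + 21 = -2)
(I*41)*(-10) = -2*41*(-10) = -82*(-10) = 820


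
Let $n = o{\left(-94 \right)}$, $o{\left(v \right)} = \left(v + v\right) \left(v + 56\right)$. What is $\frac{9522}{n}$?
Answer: $\frac{4761}{3572} \approx 1.3329$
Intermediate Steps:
$o{\left(v \right)} = 2 v \left(56 + v\right)$
$n = 7144$ ($n = 2 \left(-94\right) \left(56 - 94\right) = 2 \left(-94\right) \left(-38\right) = 7144$)
$\frac{9522}{n} = \frac{9522}{7144} = 9522 \cdot \frac{1}{7144} = \frac{4761}{3572}$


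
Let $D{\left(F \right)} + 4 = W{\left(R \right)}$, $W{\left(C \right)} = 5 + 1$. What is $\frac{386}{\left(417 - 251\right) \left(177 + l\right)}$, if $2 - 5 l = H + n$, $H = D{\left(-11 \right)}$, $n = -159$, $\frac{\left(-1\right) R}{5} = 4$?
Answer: $\frac{965}{86652} \approx 0.011137$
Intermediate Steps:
$R = -20$ ($R = \left(-5\right) 4 = -20$)
$W{\left(C \right)} = 6$
$D{\left(F \right)} = 2$ ($D{\left(F \right)} = -4 + 6 = 2$)
$H = 2$
$l = \frac{159}{5}$ ($l = \frac{2}{5} - \frac{2 - 159}{5} = \frac{2}{5} - - \frac{157}{5} = \frac{2}{5} + \frac{157}{5} = \frac{159}{5} \approx 31.8$)
$\frac{386}{\left(417 - 251\right) \left(177 + l\right)} = \frac{386}{\left(417 - 251\right) \left(177 + \frac{159}{5}\right)} = \frac{386}{\left(417 - 251\right) \frac{1044}{5}} = \frac{386}{166 \cdot \frac{1044}{5}} = \frac{386}{\frac{173304}{5}} = 386 \cdot \frac{5}{173304} = \frac{965}{86652}$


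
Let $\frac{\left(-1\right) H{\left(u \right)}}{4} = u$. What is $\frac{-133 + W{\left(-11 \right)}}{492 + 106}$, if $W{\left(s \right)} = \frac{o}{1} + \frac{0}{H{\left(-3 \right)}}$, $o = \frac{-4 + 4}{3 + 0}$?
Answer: $- \frac{133}{598} \approx -0.22241$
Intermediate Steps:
$H{\left(u \right)} = - 4 u$
$o = 0$ ($o = \frac{0}{3} = 0 \cdot \frac{1}{3} = 0$)
$W{\left(s \right)} = 0$ ($W{\left(s \right)} = \frac{0}{1} + \frac{0}{\left(-4\right) \left(-3\right)} = 0 \cdot 1 + \frac{0}{12} = 0 + 0 \cdot \frac{1}{12} = 0 + 0 = 0$)
$\frac{-133 + W{\left(-11 \right)}}{492 + 106} = \frac{-133 + 0}{492 + 106} = - \frac{133}{598}$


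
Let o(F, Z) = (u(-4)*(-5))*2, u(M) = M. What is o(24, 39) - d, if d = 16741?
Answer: -16701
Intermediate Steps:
o(F, Z) = 40 (o(F, Z) = -4*(-5)*2 = 20*2 = 40)
o(24, 39) - d = 40 - 1*16741 = 40 - 16741 = -16701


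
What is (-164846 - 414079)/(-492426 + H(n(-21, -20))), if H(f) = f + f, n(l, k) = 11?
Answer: 18675/15884 ≈ 1.1757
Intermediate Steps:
H(f) = 2*f
(-164846 - 414079)/(-492426 + H(n(-21, -20))) = (-164846 - 414079)/(-492426 + 2*11) = -578925/(-492426 + 22) = -578925/(-492404) = -578925*(-1/492404) = 18675/15884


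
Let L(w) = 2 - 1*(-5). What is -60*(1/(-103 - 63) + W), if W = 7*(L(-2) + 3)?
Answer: -348570/83 ≈ -4199.6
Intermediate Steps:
L(w) = 7 (L(w) = 2 + 5 = 7)
W = 70 (W = 7*(7 + 3) = 7*10 = 70)
-60*(1/(-103 - 63) + W) = -60*(1/(-103 - 63) + 70) = -60*(1/(-166) + 70) = -60*(-1/166 + 70) = -60*11619/166 = -348570/83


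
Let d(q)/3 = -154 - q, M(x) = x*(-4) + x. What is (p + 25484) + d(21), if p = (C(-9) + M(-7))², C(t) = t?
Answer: 25103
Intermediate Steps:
M(x) = -3*x (M(x) = -4*x + x = -3*x)
d(q) = -462 - 3*q (d(q) = 3*(-154 - q) = -462 - 3*q)
p = 144 (p = (-9 - 3*(-7))² = (-9 + 21)² = 12² = 144)
(p + 25484) + d(21) = (144 + 25484) + (-462 - 3*21) = 25628 + (-462 - 63) = 25628 - 525 = 25103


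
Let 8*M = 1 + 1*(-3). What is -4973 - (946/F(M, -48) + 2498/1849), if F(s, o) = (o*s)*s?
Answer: -25843571/5547 ≈ -4659.0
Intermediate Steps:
M = -¼ (M = (1 + 1*(-3))/8 = (1 - 3)/8 = (⅛)*(-2) = -¼ ≈ -0.25000)
F(s, o) = o*s²
-4973 - (946/F(M, -48) + 2498/1849) = -4973 - (946/((-48*(-¼)²)) + 2498/1849) = -4973 - (946/((-48*1/16)) + 2498*(1/1849)) = -4973 - (946/(-3) + 2498/1849) = -4973 - (946*(-⅓) + 2498/1849) = -4973 - (-946/3 + 2498/1849) = -4973 - 1*(-1741660/5547) = -4973 + 1741660/5547 = -25843571/5547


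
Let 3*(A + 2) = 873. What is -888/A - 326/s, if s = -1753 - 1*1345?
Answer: -1328405/447661 ≈ -2.9674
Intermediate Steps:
A = 289 (A = -2 + (⅓)*873 = -2 + 291 = 289)
s = -3098 (s = -1753 - 1345 = -3098)
-888/A - 326/s = -888/289 - 326/(-3098) = -888*1/289 - 326*(-1/3098) = -888/289 + 163/1549 = -1328405/447661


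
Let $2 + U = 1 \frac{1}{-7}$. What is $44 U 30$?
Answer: $- \frac{19800}{7} \approx -2828.6$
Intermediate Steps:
$U = - \frac{15}{7}$ ($U = -2 + 1 \frac{1}{-7} = -2 + 1 \left(- \frac{1}{7}\right) = -2 - \frac{1}{7} = - \frac{15}{7} \approx -2.1429$)
$44 U 30 = 44 \left(- \frac{15}{7}\right) 30 = \left(- \frac{660}{7}\right) 30 = - \frac{19800}{7}$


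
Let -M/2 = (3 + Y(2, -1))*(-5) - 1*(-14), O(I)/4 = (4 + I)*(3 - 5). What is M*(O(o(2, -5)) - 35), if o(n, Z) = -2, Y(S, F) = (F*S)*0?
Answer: -102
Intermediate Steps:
Y(S, F) = 0
O(I) = -32 - 8*I (O(I) = 4*((4 + I)*(3 - 5)) = 4*((4 + I)*(-2)) = 4*(-8 - 2*I) = -32 - 8*I)
M = 2 (M = -2*((3 + 0)*(-5) - 1*(-14)) = -2*(3*(-5) + 14) = -2*(-15 + 14) = -2*(-1) = 2)
M*(O(o(2, -5)) - 35) = 2*((-32 - 8*(-2)) - 35) = 2*((-32 + 16) - 35) = 2*(-16 - 35) = 2*(-51) = -102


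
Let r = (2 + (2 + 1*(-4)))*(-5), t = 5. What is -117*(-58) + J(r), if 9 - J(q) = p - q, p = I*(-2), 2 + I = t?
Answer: 6801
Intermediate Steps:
I = 3 (I = -2 + 5 = 3)
r = 0 (r = (2 + (2 - 4))*(-5) = (2 - 2)*(-5) = 0*(-5) = 0)
p = -6 (p = 3*(-2) = -6)
J(q) = 15 + q (J(q) = 9 - (-6 - q) = 9 + (6 + q) = 15 + q)
-117*(-58) + J(r) = -117*(-58) + (15 + 0) = 6786 + 15 = 6801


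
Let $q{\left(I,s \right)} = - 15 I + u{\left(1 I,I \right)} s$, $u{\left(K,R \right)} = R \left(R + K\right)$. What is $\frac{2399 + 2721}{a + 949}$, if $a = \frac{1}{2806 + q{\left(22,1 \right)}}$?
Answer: $\frac{17633280}{3268357} \approx 5.3951$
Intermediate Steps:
$u{\left(K,R \right)} = R \left(K + R\right)$
$q{\left(I,s \right)} = - 15 I + 2 s I^{2}$ ($q{\left(I,s \right)} = - 15 I + I \left(1 I + I\right) s = - 15 I + I \left(I + I\right) s = - 15 I + I 2 I s = - 15 I + 2 I^{2} s = - 15 I + 2 s I^{2}$)
$a = \frac{1}{3444}$ ($a = \frac{1}{2806 + 22 \left(-15 + 2 \cdot 22 \cdot 1\right)} = \frac{1}{2806 + 22 \left(-15 + 44\right)} = \frac{1}{2806 + 22 \cdot 29} = \frac{1}{2806 + 638} = \frac{1}{3444} \approx 0.00029036$)
$\frac{2399 + 2721}{a + 949} = \frac{2399 + 2721}{\frac{1}{3444} + 949} = \frac{5120}{\frac{3268357}{3444}} = 5120 \cdot \frac{3444}{3268357} = \frac{17633280}{3268357}$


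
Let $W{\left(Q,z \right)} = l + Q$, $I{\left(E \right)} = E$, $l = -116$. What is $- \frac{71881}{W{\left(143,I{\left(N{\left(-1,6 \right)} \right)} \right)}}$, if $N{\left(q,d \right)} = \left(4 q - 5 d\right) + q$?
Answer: $- \frac{71881}{27} \approx -2662.3$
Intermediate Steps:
$N{\left(q,d \right)} = - 5 d + 5 q$ ($N{\left(q,d \right)} = \left(- 5 d + 4 q\right) + q = - 5 d + 5 q$)
$W{\left(Q,z \right)} = -116 + Q$
$- \frac{71881}{W{\left(143,I{\left(N{\left(-1,6 \right)} \right)} \right)}} = - \frac{71881}{-116 + 143} = - \frac{71881}{27}$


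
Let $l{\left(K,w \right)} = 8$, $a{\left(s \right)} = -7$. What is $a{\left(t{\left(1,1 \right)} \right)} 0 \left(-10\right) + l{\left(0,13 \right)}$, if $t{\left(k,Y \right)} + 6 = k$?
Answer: $8$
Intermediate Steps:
$t{\left(k,Y \right)} = -6 + k$
$a{\left(t{\left(1,1 \right)} \right)} 0 \left(-10\right) + l{\left(0,13 \right)} = - 7 \cdot 0 \left(-10\right) + 8 = \left(-7\right) 0 + 8 = 0 + 8 = 8$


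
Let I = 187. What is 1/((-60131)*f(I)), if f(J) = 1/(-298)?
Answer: 298/60131 ≈ 0.0049558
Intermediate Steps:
f(J) = -1/298
1/((-60131)*f(I)) = 1/((-60131)*(-1/298)) = -1/60131*(-298) = 298/60131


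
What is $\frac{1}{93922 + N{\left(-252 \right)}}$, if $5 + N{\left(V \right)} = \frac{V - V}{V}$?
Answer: $\frac{1}{93917} \approx 1.0648 \cdot 10^{-5}$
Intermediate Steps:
$N{\left(V \right)} = -5$ ($N{\left(V \right)} = -5 + \frac{V - V}{V} = -5 + \frac{0}{V} = -5 + 0 = -5$)
$\frac{1}{93922 + N{\left(-252 \right)}} = \frac{1}{93922 - 5} = \frac{1}{93917}$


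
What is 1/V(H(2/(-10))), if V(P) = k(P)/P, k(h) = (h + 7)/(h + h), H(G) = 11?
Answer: 121/9 ≈ 13.444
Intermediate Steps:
k(h) = (7 + h)/(2*h) (k(h) = (7 + h)/((2*h)) = (7 + h)*(1/(2*h)) = (7 + h)/(2*h))
V(P) = (7 + P)/(2*P**2) (V(P) = ((7 + P)/(2*P))/P = (7 + P)/(2*P**2))
1/V(H(2/(-10))) = 1/((1/2)*(7 + 11)/11**2) = 1/((1/2)*(1/121)*18) = 1/(9/121) = 121/9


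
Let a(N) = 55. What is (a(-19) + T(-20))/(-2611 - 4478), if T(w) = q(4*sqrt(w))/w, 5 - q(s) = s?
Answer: -73/9452 - 2*I*sqrt(5)/35445 ≈ -0.0077232 - 0.00012617*I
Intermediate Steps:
q(s) = 5 - s
T(w) = (5 - 4*sqrt(w))/w
(a(-19) + T(-20))/(-2611 - 4478) = (55 + (5 - 8*I*sqrt(5))/(-20))/(-2611 - 4478) = (55 - (5 - 8*I*sqrt(5))/20)/(-7089) = (55 - (5 - 8*I*sqrt(5))/20)*(-1/7089) = (55 + (-1/4 + 2*I*sqrt(5)/5))*(-1/7089) = (219/4 + 2*I*sqrt(5)/5)*(-1/7089) = -73/9452 - 2*I*sqrt(5)/35445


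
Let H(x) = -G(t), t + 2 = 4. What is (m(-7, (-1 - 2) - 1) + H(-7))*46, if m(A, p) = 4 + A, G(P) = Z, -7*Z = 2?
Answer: -874/7 ≈ -124.86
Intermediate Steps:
t = 2 (t = -2 + 4 = 2)
Z = -2/7 (Z = -1/7*2 = -2/7 ≈ -0.28571)
G(P) = -2/7
H(x) = 2/7 (H(x) = -1*(-2/7) = 2/7)
(m(-7, (-1 - 2) - 1) + H(-7))*46 = ((4 - 7) + 2/7)*46 = (-3 + 2/7)*46 = -19/7*46 = -874/7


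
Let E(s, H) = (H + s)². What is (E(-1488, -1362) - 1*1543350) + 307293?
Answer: 6886443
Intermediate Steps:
(E(-1488, -1362) - 1*1543350) + 307293 = ((-1362 - 1488)² - 1*1543350) + 307293 = ((-2850)² - 1543350) + 307293 = (8122500 - 1543350) + 307293 = 6579150 + 307293 = 6886443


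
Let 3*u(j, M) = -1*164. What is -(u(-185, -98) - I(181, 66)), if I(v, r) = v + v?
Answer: 1250/3 ≈ 416.67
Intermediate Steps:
u(j, M) = -164/3 (u(j, M) = (-1*164)/3 = (⅓)*(-164) = -164/3)
I(v, r) = 2*v
-(u(-185, -98) - I(181, 66)) = -(-164/3 - 2*181) = -(-164/3 - 1*362) = -(-164/3 - 362) = -1*(-1250/3) = 1250/3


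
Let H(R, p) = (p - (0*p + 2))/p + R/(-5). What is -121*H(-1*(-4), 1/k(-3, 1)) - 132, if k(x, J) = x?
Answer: -4411/5 ≈ -882.20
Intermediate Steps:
H(R, p) = -R/5 + (-2 + p)/p (H(R, p) = (p - (0 + 2))/p + R*(-⅕) = (p - 1*2)/p - R/5 = (p - 2)/p - R/5 = (-2 + p)/p - R/5 = -R/5 + (-2 + p)/p)
-121*H(-1*(-4), 1/k(-3, 1)) - 132 = -121*(1 - 2/(1/(-3)) - (-1)*(-4)/5) - 132 = -121*(1 - 2/(-⅓) - ⅕*4) - 132 = -121*(1 - 2*(-3) - ⅘) - 132 = -121*(1 + 6 - ⅘) - 132 = -121*31/5 - 132 = -3751/5 - 132 = -4411/5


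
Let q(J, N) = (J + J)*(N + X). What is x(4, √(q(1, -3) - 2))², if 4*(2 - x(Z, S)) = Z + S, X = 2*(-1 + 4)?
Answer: ¼ ≈ 0.25000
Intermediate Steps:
X = 6 (X = 2*3 = 6)
q(J, N) = 2*J*(6 + N) (q(J, N) = (J + J)*(N + 6) = (2*J)*(6 + N) = 2*J*(6 + N))
x(Z, S) = 2 - S/4 - Z/4 (x(Z, S) = 2 - (Z + S)/4 = 2 - (S + Z)/4 = 2 + (-S/4 - Z/4) = 2 - S/4 - Z/4)
x(4, √(q(1, -3) - 2))² = (2 - √(2*1*(6 - 3) - 2)/4 - ¼*4)² = (2 - √(2*1*3 - 2)/4 - 1)² = (2 - √(6 - 2)/4 - 1)² = (2 - √4/4 - 1)² = (2 - ¼*2 - 1)² = (2 - ½ - 1)² = (½)² = ¼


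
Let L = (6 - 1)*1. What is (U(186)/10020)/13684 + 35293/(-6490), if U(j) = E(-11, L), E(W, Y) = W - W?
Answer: -35293/6490 ≈ -5.4381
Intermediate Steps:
L = 5 (L = 5*1 = 5)
E(W, Y) = 0
U(j) = 0
(U(186)/10020)/13684 + 35293/(-6490) = (0/10020)/13684 + 35293/(-6490) = (0*(1/10020))*(1/13684) + 35293*(-1/6490) = 0*(1/13684) - 35293/6490 = 0 - 35293/6490 = -35293/6490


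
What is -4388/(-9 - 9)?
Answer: 2194/9 ≈ 243.78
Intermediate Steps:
-4388/(-9 - 9) = -4388/(-18) = -4388*(-1/18) = 2194/9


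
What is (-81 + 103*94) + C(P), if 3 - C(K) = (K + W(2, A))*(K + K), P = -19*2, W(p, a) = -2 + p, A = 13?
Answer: 6716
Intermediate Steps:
P = -38
C(K) = 3 - 2*K² (C(K) = 3 - (K + (-2 + 2))*(K + K) = 3 - (K + 0)*2*K = 3 - K*2*K = 3 - 2*K²)
(-81 + 103*94) + C(P) = (-81 + 103*94) + (3 - 2*(-38)²) = (-81 + 9682) + (3 - 2*1444) = 9601 + (3 - 2888) = 9601 - 2885 = 6716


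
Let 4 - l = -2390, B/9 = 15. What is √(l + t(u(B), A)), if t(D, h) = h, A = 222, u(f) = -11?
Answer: 2*√654 ≈ 51.147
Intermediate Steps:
B = 135 (B = 9*15 = 135)
l = 2394 (l = 4 - 1*(-2390) = 4 + 2390 = 2394)
√(l + t(u(B), A)) = √(2394 + 222) = √2616 = 2*√654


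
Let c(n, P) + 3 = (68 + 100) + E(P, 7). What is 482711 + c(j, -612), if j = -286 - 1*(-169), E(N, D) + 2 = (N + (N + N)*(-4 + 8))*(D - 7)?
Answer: 482874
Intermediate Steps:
E(N, D) = -2 + 9*N*(-7 + D) (E(N, D) = -2 + (N + (N + N)*(-4 + 8))*(D - 7) = -2 + (N + (2*N)*4)*(-7 + D) = -2 + (N + 8*N)*(-7 + D) = -2 + (9*N)*(-7 + D) = -2 + 9*N*(-7 + D))
j = -117 (j = -286 + 169 = -117)
c(n, P) = 163 (c(n, P) = -3 + ((68 + 100) + (-2 - 63*P + 9*7*P)) = -3 + (168 + (-2 - 63*P + 63*P)) = -3 + (168 - 2) = -3 + 166 = 163)
482711 + c(j, -612) = 482711 + 163 = 482874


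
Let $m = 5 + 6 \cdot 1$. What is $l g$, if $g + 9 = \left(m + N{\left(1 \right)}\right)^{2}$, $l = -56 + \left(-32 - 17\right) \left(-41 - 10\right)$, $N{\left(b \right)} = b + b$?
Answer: $390880$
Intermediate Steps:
$N{\left(b \right)} = 2 b$
$m = 11$ ($m = 5 + 6 = 11$)
$l = 2443$ ($l = -56 - -2499 = -56 + 2499 = 2443$)
$g = 160$ ($g = -9 + \left(11 + 2 \cdot 1\right)^{2} = -9 + \left(11 + 2\right)^{2} = -9 + 13^{2} = -9 + 169 = 160$)
$l g = 2443 \cdot 160 = 390880$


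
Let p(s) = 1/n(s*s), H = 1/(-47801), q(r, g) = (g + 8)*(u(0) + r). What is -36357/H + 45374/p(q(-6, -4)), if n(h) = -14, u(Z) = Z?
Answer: 1737265721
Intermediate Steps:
q(r, g) = r*(8 + g) (q(r, g) = (g + 8)*(0 + r) = (8 + g)*r = r*(8 + g))
H = -1/47801 ≈ -2.0920e-5
p(s) = -1/14 (p(s) = 1/(-14) = -1/14)
-36357/H + 45374/p(q(-6, -4)) = -36357/(-1/47801) + 45374/(-1/14) = -36357*(-47801) + 45374*(-14) = 1737900957 - 635236 = 1737265721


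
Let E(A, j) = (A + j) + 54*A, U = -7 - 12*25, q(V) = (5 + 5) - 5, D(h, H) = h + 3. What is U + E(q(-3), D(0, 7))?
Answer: -29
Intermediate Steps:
D(h, H) = 3 + h
q(V) = 5 (q(V) = 10 - 5 = 5)
U = -307 (U = -7 - 300 = -307)
E(A, j) = j + 55*A
U + E(q(-3), D(0, 7)) = -307 + ((3 + 0) + 55*5) = -307 + (3 + 275) = -307 + 278 = -29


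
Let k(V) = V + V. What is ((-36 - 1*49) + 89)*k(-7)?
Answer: -56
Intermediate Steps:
k(V) = 2*V
((-36 - 1*49) + 89)*k(-7) = ((-36 - 1*49) + 89)*(2*(-7)) = ((-36 - 49) + 89)*(-14) = (-85 + 89)*(-14) = 4*(-14) = -56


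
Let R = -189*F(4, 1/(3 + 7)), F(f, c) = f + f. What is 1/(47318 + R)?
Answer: 1/45806 ≈ 2.1831e-5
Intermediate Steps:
F(f, c) = 2*f
R = -1512 (R = -378*4 = -189*8 = -1512)
1/(47318 + R) = 1/(47318 - 1512) = 1/45806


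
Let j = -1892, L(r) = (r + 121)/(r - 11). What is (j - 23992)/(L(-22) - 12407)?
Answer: 12942/6205 ≈ 2.0857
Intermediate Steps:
L(r) = (121 + r)/(-11 + r)
(j - 23992)/(L(-22) - 12407) = (-1892 - 23992)/((121 - 22)/(-11 - 22) - 12407) = -25884/(99/(-33) - 12407) = -25884/(-1/33*99 - 12407) = -25884/(-3 - 12407) = -25884/(-12410) = -25884*(-1/12410) = 12942/6205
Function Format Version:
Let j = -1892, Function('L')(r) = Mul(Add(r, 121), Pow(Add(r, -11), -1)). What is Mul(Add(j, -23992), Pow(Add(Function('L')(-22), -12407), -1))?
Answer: Rational(12942, 6205) ≈ 2.0857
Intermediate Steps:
Function('L')(r) = Mul(Pow(Add(-11, r), -1), Add(121, r)) (Function('L')(r) = Mul(Add(121, r), Pow(Add(-11, r), -1)) = Mul(Pow(Add(-11, r), -1), Add(121, r)))
Mul(Add(j, -23992), Pow(Add(Function('L')(-22), -12407), -1)) = Mul(Add(-1892, -23992), Pow(Add(Mul(Pow(Add(-11, -22), -1), Add(121, -22)), -12407), -1)) = Mul(-25884, Pow(Add(Mul(Pow(-33, -1), 99), -12407), -1)) = Mul(-25884, Pow(Add(Mul(Rational(-1, 33), 99), -12407), -1)) = Mul(-25884, Pow(Add(-3, -12407), -1)) = Mul(-25884, Pow(-12410, -1)) = Mul(-25884, Rational(-1, 12410)) = Rational(12942, 6205)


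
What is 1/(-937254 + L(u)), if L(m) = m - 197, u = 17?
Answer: -1/937434 ≈ -1.0667e-6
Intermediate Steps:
L(m) = -197 + m
1/(-937254 + L(u)) = 1/(-937254 + (-197 + 17)) = 1/(-937254 - 180) = 1/(-937434) = -1/937434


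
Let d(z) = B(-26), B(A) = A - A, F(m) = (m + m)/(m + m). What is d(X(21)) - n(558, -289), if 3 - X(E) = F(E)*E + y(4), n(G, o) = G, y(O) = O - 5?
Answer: -558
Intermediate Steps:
F(m) = 1 (F(m) = (2*m)/((2*m)) = (2*m)*(1/(2*m)) = 1)
y(O) = -5 + O
B(A) = 0
X(E) = 4 - E (X(E) = 3 - (1*E + (-5 + 4)) = 3 - (E - 1) = 3 - (-1 + E) = 3 + (1 - E) = 4 - E)
d(z) = 0
d(X(21)) - n(558, -289) = 0 - 1*558 = 0 - 558 = -558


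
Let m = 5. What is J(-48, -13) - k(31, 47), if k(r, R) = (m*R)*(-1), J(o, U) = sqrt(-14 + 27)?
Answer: 235 + sqrt(13) ≈ 238.61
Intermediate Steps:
J(o, U) = sqrt(13)
k(r, R) = -5*R (k(r, R) = (5*R)*(-1) = -5*R)
J(-48, -13) - k(31, 47) = sqrt(13) - (-5)*47 = sqrt(13) - 1*(-235) = sqrt(13) + 235 = 235 + sqrt(13)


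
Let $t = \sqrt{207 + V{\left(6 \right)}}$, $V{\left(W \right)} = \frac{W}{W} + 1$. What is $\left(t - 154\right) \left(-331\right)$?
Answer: $50974 - 331 \sqrt{209} \approx 46189.0$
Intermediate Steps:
$V{\left(W \right)} = 2$ ($V{\left(W \right)} = 1 + 1 = 2$)
$t = \sqrt{209}$ ($t = \sqrt{207 + 2} = \sqrt{209} \approx 14.457$)
$\left(t - 154\right) \left(-331\right) = \left(\sqrt{209} - 154\right) \left(-331\right) = \left(-154 + \sqrt{209}\right) \left(-331\right) = 50974 - 331 \sqrt{209}$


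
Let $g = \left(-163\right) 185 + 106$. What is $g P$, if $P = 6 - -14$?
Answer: $-600980$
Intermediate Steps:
$g = -30049$ ($g = -30155 + 106 = -30049$)
$P = 20$ ($P = 6 + 14 = 20$)
$g P = \left(-30049\right) 20 = -600980$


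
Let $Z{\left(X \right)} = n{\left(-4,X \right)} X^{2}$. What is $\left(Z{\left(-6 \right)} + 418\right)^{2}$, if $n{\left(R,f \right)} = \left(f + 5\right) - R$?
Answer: $276676$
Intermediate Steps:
$n{\left(R,f \right)} = 5 + f - R$ ($n{\left(R,f \right)} = \left(5 + f\right) - R = 5 + f - R$)
$Z{\left(X \right)} = X^{2} \left(9 + X\right)$ ($Z{\left(X \right)} = \left(5 + X - -4\right) X^{2} = \left(5 + X + 4\right) X^{2} = \left(9 + X\right) X^{2} = X^{2} \left(9 + X\right)$)
$\left(Z{\left(-6 \right)} + 418\right)^{2} = \left(\left(-6\right)^{2} \left(9 - 6\right) + 418\right)^{2} = \left(36 \cdot 3 + 418\right)^{2} = \left(108 + 418\right)^{2} = 526^{2} = 276676$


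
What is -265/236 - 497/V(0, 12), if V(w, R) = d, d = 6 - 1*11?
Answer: 115967/1180 ≈ 98.277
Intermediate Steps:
d = -5 (d = 6 - 11 = -5)
V(w, R) = -5
-265/236 - 497/V(0, 12) = -265/236 - 497/(-5) = -265*1/236 - 497*(-⅕) = -265/236 + 497/5 = 115967/1180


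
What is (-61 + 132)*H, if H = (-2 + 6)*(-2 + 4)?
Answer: 568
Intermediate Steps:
H = 8 (H = 4*2 = 8)
(-61 + 132)*H = (-61 + 132)*8 = 71*8 = 568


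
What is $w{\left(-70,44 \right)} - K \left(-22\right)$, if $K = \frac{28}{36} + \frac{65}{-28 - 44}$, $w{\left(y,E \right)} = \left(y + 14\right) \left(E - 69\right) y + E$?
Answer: $- \frac{391835}{4} \approx -97959.0$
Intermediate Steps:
$w{\left(y,E \right)} = E + y \left(-69 + E\right) \left(14 + y\right)$ ($w{\left(y,E \right)} = \left(14 + y\right) \left(-69 + E\right) y + E = \left(-69 + E\right) \left(14 + y\right) y + E = y \left(-69 + E\right) \left(14 + y\right) + E = E + y \left(-69 + E\right) \left(14 + y\right)$)
$K = - \frac{1}{8}$ ($K = 28 \cdot \frac{1}{36} + \frac{65}{-72} = \frac{7}{9} + 65 \left(- \frac{1}{72}\right) = \frac{7}{9} - \frac{65}{72} = - \frac{1}{8} \approx -0.125$)
$w{\left(-70,44 \right)} - K \left(-22\right) = \left(44 - -67620 - 69 \left(-70\right)^{2} + 44 \left(-70\right)^{2} + 14 \cdot 44 \left(-70\right)\right) - \left(- \frac{1}{8}\right) \left(-22\right) = \left(44 + 67620 - 338100 + 44 \cdot 4900 - 43120\right) - \frac{11}{4} = \left(44 + 67620 - 338100 + 215600 - 43120\right) - \frac{11}{4} = -97956 - \frac{11}{4} = - \frac{391835}{4}$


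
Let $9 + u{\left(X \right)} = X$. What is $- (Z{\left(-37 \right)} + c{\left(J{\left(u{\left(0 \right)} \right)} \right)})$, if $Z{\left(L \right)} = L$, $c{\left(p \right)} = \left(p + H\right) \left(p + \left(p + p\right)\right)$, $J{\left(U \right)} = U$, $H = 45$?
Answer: $1009$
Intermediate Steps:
$u{\left(X \right)} = -9 + X$
$c{\left(p \right)} = 3 p \left(45 + p\right)$ ($c{\left(p \right)} = \left(p + 45\right) \left(p + \left(p + p\right)\right) = \left(45 + p\right) \left(p + 2 p\right) = \left(45 + p\right) 3 p = 3 p \left(45 + p\right)$)
$- (Z{\left(-37 \right)} + c{\left(J{\left(u{\left(0 \right)} \right)} \right)}) = - (-37 + 3 \left(-9 + 0\right) \left(45 + \left(-9 + 0\right)\right)) = - (-37 + 3 \left(-9\right) \left(45 - 9\right)) = - (-37 + 3 \left(-9\right) 36) = - (-37 - 972) = \left(-1\right) \left(-1009\right) = 1009$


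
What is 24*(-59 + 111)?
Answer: 1248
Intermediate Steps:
24*(-59 + 111) = 24*52 = 1248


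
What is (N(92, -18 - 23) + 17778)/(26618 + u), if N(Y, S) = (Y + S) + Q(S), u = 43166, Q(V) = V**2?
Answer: 9755/34892 ≈ 0.27958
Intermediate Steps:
N(Y, S) = S + Y + S**2 (N(Y, S) = (Y + S) + S**2 = (S + Y) + S**2 = S + Y + S**2)
(N(92, -18 - 23) + 17778)/(26618 + u) = (((-18 - 23) + 92 + (-18 - 23)**2) + 17778)/(26618 + 43166) = ((-41 + 92 + (-41)**2) + 17778)/69784 = ((-41 + 92 + 1681) + 17778)*(1/69784) = (1732 + 17778)*(1/69784) = 19510*(1/69784) = 9755/34892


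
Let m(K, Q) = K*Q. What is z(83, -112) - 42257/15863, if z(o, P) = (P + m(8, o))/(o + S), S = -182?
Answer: -4313273/523479 ≈ -8.2396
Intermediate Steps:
z(o, P) = (P + 8*o)/(-182 + o) (z(o, P) = (P + 8*o)/(o - 182) = (P + 8*o)/(-182 + o))
z(83, -112) - 42257/15863 = (-112 + 8*83)/(-182 + 83) - 42257/15863 = (-112 + 664)/(-99) - 42257*1/15863 = -1/99*552 - 42257/15863 = -184/33 - 42257/15863 = -4313273/523479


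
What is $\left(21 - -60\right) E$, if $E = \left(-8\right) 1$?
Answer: $-648$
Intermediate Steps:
$E = -8$
$\left(21 - -60\right) E = \left(21 - -60\right) \left(-8\right) = \left(21 + 60\right) \left(-8\right) = 81 \left(-8\right) = -648$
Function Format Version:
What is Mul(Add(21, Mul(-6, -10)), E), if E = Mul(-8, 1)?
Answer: -648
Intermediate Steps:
E = -8
Mul(Add(21, Mul(-6, -10)), E) = Mul(Add(21, Mul(-6, -10)), -8) = Mul(Add(21, 60), -8) = Mul(81, -8) = -648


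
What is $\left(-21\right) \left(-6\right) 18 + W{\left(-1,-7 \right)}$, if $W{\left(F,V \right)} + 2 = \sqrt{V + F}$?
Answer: $2266 + 2 i \sqrt{2} \approx 2266.0 + 2.8284 i$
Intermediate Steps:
$W{\left(F,V \right)} = -2 + \sqrt{F + V}$ ($W{\left(F,V \right)} = -2 + \sqrt{V + F} = -2 + \sqrt{F + V}$)
$\left(-21\right) \left(-6\right) 18 + W{\left(-1,-7 \right)} = \left(-21\right) \left(-6\right) 18 - \left(2 - \sqrt{-1 - 7}\right) = 126 \cdot 18 - \left(2 - \sqrt{-8}\right) = 2268 - \left(2 - 2 i \sqrt{2}\right) = 2266 + 2 i \sqrt{2}$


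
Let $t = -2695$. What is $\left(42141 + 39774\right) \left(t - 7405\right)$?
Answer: $-827341500$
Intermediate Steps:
$\left(42141 + 39774\right) \left(t - 7405\right) = \left(42141 + 39774\right) \left(-2695 - 7405\right) = 81915 \left(-10100\right) = -827341500$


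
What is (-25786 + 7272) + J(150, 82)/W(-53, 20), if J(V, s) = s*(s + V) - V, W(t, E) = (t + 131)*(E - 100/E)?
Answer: -10821253/585 ≈ -18498.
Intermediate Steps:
W(t, E) = (131 + t)*(E - 100/E)
J(V, s) = -V + s*(V + s) (J(V, s) = s*(V + s) - V = -V + s*(V + s))
(-25786 + 7272) + J(150, 82)/W(-53, 20) = (-25786 + 7272) + (82² - 1*150 + 150*82)/(((-13100 - 100*(-53) + 20²*(131 - 53))/20)) = -18514 + (6724 - 150 + 12300)/(((-13100 + 5300 + 400*78)/20)) = -18514 + 18874/(((-13100 + 5300 + 31200)/20)) = -18514 + 18874/(((1/20)*23400)) = -18514 + 18874/1170 = -18514 + 18874*(1/1170) = -18514 + 9437/585 = -10821253/585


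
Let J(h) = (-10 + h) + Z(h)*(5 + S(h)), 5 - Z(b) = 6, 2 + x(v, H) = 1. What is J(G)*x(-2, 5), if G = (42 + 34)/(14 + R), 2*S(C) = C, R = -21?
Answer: 143/7 ≈ 20.429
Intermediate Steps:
x(v, H) = -1 (x(v, H) = -2 + 1 = -1)
Z(b) = -1 (Z(b) = 5 - 1*6 = 5 - 6 = -1)
S(C) = C/2
G = -76/7 (G = (42 + 34)/(14 - 21) = 76/(-7) = 76*(-1/7) = -76/7 ≈ -10.857)
J(h) = -15 + h/2 (J(h) = (-10 + h) - (5 + h/2) = (-10 + h) + (-5 - h/2) = -15 + h/2)
J(G)*x(-2, 5) = (-15 + (1/2)*(-76/7))*(-1) = (-15 - 38/7)*(-1) = -143/7*(-1) = 143/7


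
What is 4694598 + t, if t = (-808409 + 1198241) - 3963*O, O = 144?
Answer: 4513758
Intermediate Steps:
t = -180840 (t = (-808409 + 1198241) - 3963*144 = 389832 - 570672 = -180840)
4694598 + t = 4694598 - 180840 = 4513758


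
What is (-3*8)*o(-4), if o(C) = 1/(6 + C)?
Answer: -12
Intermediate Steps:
(-3*8)*o(-4) = (-3*8)/(6 - 4) = -24/2 = -24*½ = -12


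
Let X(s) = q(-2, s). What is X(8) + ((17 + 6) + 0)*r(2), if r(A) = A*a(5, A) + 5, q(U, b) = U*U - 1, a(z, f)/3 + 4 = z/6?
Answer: -319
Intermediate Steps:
a(z, f) = -12 + z/2 (a(z, f) = -12 + 3*(z/6) = -12 + z/2)
q(U, b) = -1 + U**2 (q(U, b) = U**2 - 1 = -1 + U**2)
r(A) = 5 - 19*A/2 (r(A) = A*(-12 + (1/2)*5) + 5 = A*(-12 + 5/2) + 5 = A*(-19/2) + 5 = -19*A/2 + 5 = 5 - 19*A/2)
X(s) = 3 (X(s) = -1 + (-2)**2 = -1 + 4 = 3)
X(8) + ((17 + 6) + 0)*r(2) = 3 + ((17 + 6) + 0)*(5 - 19/2*2) = 3 + (23 + 0)*(5 - 19) = 3 + 23*(-14) = 3 - 322 = -319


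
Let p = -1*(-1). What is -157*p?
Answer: -157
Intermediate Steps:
p = 1
-157*p = -157*1 = -157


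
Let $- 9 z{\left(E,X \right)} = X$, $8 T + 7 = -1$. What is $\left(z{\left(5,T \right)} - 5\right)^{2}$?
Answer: $\frac{1936}{81} \approx 23.901$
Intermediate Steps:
$T = -1$ ($T = - \frac{7}{8} + \frac{1}{8} \left(-1\right) = - \frac{7}{8} - \frac{1}{8} = -1$)
$z{\left(E,X \right)} = - \frac{X}{9}$
$\left(z{\left(5,T \right)} - 5\right)^{2} = \left(\left(- \frac{1}{9}\right) \left(-1\right) - 5\right)^{2} = \left(\frac{1}{9} - 5\right)^{2} = \left(- \frac{44}{9}\right)^{2} = \frac{1936}{81}$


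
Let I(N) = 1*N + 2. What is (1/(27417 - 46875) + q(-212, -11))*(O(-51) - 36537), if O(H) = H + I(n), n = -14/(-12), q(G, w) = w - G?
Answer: -858512211013/116748 ≈ -7.3536e+6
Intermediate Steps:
n = 7/6 (n = -14*(-1/12) = 7/6 ≈ 1.1667)
I(N) = 2 + N (I(N) = N + 2 = 2 + N)
O(H) = 19/6 + H (O(H) = H + (2 + 7/6) = H + 19/6 = 19/6 + H)
(1/(27417 - 46875) + q(-212, -11))*(O(-51) - 36537) = (1/(27417 - 46875) + (-11 - 1*(-212)))*((19/6 - 51) - 36537) = (1/(-19458) + (-11 + 212))*(-287/6 - 36537) = (-1/19458 + 201)*(-219509/6) = (3911057/19458)*(-219509/6) = -858512211013/116748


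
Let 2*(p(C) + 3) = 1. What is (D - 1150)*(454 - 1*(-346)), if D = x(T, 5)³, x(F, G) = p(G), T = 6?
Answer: -932500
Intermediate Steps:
p(C) = -5/2 (p(C) = -3 + (½)*1 = -3 + ½ = -5/2)
x(F, G) = -5/2
D = -125/8 (D = (-5/2)³ = -125/8 ≈ -15.625)
(D - 1150)*(454 - 1*(-346)) = (-125/8 - 1150)*(454 - 1*(-346)) = -9325*(454 + 346)/8 = -9325/8*800 = -932500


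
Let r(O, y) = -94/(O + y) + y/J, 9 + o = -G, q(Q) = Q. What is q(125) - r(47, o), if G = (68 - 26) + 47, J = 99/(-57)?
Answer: 12479/187 ≈ 66.733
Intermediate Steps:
J = -33/19 (J = 99*(-1/57) = -33/19 ≈ -1.7368)
G = 89 (G = 42 + 47 = 89)
o = -98 (o = -9 - 1*89 = -9 - 89 = -98)
r(O, y) = -94/(O + y) - 19*y/33 (r(O, y) = -94/(O + y) + y/(-33/19) = -94/(O + y) + y*(-19/33) = -94/(O + y) - 19*y/33)
q(125) - r(47, o) = 125 - (-3102 - 19*(-98)² - 19*47*(-98))/(33*(47 - 98)) = 125 - (-3102 - 19*9604 + 87514)/(33*(-51)) = 125 - (-1)*(-3102 - 182476 + 87514)/(33*51) = 125 - (-1)*(-98064)/(33*51) = 125 - 1*10896/187 = 125 - 10896/187 = 12479/187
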